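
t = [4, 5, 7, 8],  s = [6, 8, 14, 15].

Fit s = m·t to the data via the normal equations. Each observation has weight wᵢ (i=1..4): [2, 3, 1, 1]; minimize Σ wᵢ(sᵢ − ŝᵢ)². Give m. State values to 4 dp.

m = 1.7545

The normal system AᵀWA·[m]ᵀ = AᵀWs is [[220]]·[m]ᵀ = [386]ᵀ.
Hence m = 386 / 220 ≈ 1.75455.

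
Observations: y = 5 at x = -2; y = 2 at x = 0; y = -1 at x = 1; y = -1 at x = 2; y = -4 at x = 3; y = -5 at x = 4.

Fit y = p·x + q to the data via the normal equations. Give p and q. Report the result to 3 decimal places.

p = -1.700, q = 1.600

From the data, Σx·x = 34, Σx = 8, Σ1 = 6.
Right-hand side: Σx·y = -45, Σy = -4.
Normal equations: [[34, 8]; [8, 6]]·[p, q]ᵀ = [-45, -4]ᵀ.
Eliminating q: 6·(row 1) − 8·(row 2) gives 140·p = 6·(-45) − 8·(-4) = -238, so p = -17/10.
Then q = ((-4) − 8·(-17/10))/6 = 8/5.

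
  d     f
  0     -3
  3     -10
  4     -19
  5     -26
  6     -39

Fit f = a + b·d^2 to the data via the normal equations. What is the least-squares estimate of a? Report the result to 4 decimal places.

a = -2.1823

XᵀX·[a, b]ᵀ = Xᵀf reads: 5·a + 86·b = -97;  86·a + 2258·b = -2448.
(Σ1 = 5, Σd^2 = 86, Σd^2·d^2 = 2258, Σf = -97, Σd^2·f = -2448.)
det = 5·2258 − 86² = 3894.
a = ((-97)·2258 − 86·(-2448))/3894 = -4249/1947; b = (5·(-2448) − 86·(-97))/3894 = -1949/1947.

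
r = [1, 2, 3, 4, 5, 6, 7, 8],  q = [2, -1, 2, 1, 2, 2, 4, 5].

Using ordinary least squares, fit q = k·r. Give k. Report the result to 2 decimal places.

The normal system AᵀA·[k]ᵀ = Aᵀq is [[204]]·[k]ᵀ = [100]ᵀ.
Hence k = 100 / 204 ≈ 0.490196.

k = 0.49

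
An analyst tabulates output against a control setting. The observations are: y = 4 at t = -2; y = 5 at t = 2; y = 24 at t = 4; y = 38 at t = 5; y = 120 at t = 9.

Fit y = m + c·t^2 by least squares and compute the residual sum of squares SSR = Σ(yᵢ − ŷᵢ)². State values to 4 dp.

SSR = 4.2294

Setting ∂/∂m … = 0 gives: 5·m + 130·c = 191;  130·m + 7474·c = 11090.
det = 5·7474 − 130² = 20470.
m = (191·7474 − 130·11090)/20470 = -7083/10235; c = (5·11090 − 130·191)/20470 = 3062/2047.
Residuals: -13217/10235, -2982/10235, 7763/10235, 13263/10235, -4827/10235; SSR = 43288/10235.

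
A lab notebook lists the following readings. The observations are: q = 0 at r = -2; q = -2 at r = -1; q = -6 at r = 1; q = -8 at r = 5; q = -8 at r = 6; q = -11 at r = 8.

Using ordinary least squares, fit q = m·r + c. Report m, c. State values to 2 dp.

Normal-equation sums: Σr·r = 131, Σr = 17, Σ1 = 6.
And Σr·q = -180, Σq = -35.
Eliminating c: 6·(row 1) − 17·(row 2) gives 497·m = 6·(-180) − 17·(-35) = -485, so m = -485/497.
Then c = ((-35) − 17·(-485/497))/6 = -1525/497.

m = -0.98, c = -3.07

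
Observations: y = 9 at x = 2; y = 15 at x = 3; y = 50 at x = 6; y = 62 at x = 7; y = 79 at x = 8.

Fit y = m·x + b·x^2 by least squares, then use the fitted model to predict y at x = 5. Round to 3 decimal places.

The normal system MᵀM·[m, b]ᵀ = Mᵀy is [[162, 1106]; [1106, 7890]]·[m, b]ᵀ = [1429, 10065]ᵀ.
Determinant 162·7890 − 1106² = 54944.
m = (1429·7890 − 1106·10065)/54944 = 17865/6868; b = (162·10065 − 1106·1429)/54944 = 6257/6868.
At x = 5: ŷ = (17865/6868)·(5) + (6257/6868)·(25) = 122875/3434.

ŷ = 35.782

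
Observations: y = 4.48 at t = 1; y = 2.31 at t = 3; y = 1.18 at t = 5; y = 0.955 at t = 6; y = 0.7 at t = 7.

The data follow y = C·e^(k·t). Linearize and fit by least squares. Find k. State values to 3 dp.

k = -0.309

Taking logs, ln y = k·t + ln C, so regress ln y on t.
AᵀA = [[120.0000, 22.0000]; [22.0000, 5]], rhs = [2.0659, 2.0997]ᵀ  (here Σt = 22.0000, Σ(t)² = 120.0000, Σln y = 2.0997, Σt·ln y = 2.0659).
Slope k = (n·Σt·ln y − Σt·Σln y)/(n·Σ(t)² − (Σt)²) = (5·2.0659 − 22.0000·2.0997)/116.0000 = -0.30916; ln C = (Σln y − k·Σt)/n = 1.78025.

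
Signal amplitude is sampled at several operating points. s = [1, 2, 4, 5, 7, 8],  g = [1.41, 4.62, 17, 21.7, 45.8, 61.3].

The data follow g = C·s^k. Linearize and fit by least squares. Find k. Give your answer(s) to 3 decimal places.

k = 1.797

Linearized form: ln g = k·ln s + ln C. From the 6 transformed points,
Σln s = 7.7142, Σ(ln s)² = 13.1032, Σln g = 15.7246, Σln s·ln g = 25.9414.
Equations: 13.1032·k + 7.7142·ln C = 25.9414;  7.7142·k + 6·ln C = 15.7246.
Solving (det = 19.1098): k = 1.79727, ln C = 0.31000.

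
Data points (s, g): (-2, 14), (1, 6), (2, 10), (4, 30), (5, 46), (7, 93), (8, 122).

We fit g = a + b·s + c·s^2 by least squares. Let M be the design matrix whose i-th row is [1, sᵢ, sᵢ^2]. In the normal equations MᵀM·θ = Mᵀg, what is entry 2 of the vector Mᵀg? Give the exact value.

1975

Entry 2 ↔ basis s, so (Mᵀg)_{2} = Σᵢ (s)·gᵢ = (-2)·(14) + (1)·(6) + (2)·(10) + (4)·(30) + (5)·(46) + (7)·(93) + (8)·(122) = 1975.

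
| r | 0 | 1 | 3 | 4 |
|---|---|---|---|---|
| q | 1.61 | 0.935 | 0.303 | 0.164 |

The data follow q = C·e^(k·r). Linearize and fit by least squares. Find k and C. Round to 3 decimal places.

k = -0.570, C = 1.634

With ln qᵢ as the transformed response and rᵢ as the regressor:
AᵀA = [[26.0000, 8.0000]; [8.0000, 4]], rhs = [-10.8808, -2.5929]ᵀ  (here Σr = 8.0000, Σ(r)² = 26.0000, Σln q = -2.5929, Σr·ln q = -10.8808).
Slope k = (n·Σr·ln q − Σr·Σln q)/(n·Σ(r)² − (Σr)²) = (4·-10.8808 − 8.0000·-2.5929)/40.0000 = -0.56951; ln C = (Σln q − k·Σr)/n = 0.49079, so C = exp(0.49079) = 1.63361.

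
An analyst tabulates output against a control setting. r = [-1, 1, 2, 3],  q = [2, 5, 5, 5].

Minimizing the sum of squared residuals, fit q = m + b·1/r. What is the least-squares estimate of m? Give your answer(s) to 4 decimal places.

m = 3.9048

Compute the Gram sums: Σ1 = 4, Σ1/r = 5/6, Σ1/r·1/r = 85/36.
And Σq = 17, Σ1/r·q = 43/6.
det = 4·(85/36) − (5/6)² = 35/4.
m = (17·(85/36) − (5/6)·(43/6))/(35/4) = 82/21; b = (4·(43/6) − (5/6)·17)/(35/4) = 58/35.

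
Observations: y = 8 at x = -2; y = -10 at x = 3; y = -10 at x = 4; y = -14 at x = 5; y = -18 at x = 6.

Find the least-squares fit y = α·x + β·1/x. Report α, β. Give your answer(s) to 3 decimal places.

α = -2.682, β = -4.525

Normal-equation sums: Σx·x = 90, Σx·1/x = 5, Σ1/x·1/x = 1769/3600.
For Mᵀy: Σx·y = -264, Σ1/x·y = -469/30.
Normal equations: [[90, 5]; [5, 1769/3600]]·[α, β]ᵀ = [-264, -469/30]ᵀ.
Eliminating β: (1769/3600)·(row 1) − 5·(row 2) gives (769/40)·α = (1769/3600)·(-264) − 5·(-469/30) = -1289/25, so α = -10312/3845.
Then β = ((-469/30) − 5·(-10312/3845))/(1769/3600) = -3480/769.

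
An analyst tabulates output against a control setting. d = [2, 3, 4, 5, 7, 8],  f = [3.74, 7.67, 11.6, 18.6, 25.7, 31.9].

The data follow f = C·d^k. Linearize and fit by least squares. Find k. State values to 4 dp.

Taking logs, ln f = k·ln d + ln C, so regress ln f on ln d.
Σln d = 8.8128, Σ(ln d)² = 14.3101, Σln f = 15.4397, Σln d·ln f = 24.7727.
Equations: 14.3101·k + 8.8128·ln C = 24.7727;  8.8128·k + 6·ln C = 15.4397.
Solving (det = 8.1947): k = 1.53376, ln C = 0.32048.

k = 1.5338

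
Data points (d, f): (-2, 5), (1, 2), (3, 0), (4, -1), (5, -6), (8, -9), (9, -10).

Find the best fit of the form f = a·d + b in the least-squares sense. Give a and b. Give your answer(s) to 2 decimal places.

a = -1.45, b = 3.10

Entries of AᵀA: Σd·d = 200, Σd = 28, Σ1 = 7.
Right-hand side: Σd·f = -204, Σf = -19.
So AᵀA·[a, b]ᵀ = Aᵀf: [[200, 28]; [28, 7]]·[a, b]ᵀ = [-204, -19]ᵀ.
det = 200·7 − 28² = 616.
a = ((-204)·7 − 28·(-19))/616 = -16/11; b = (200·(-19) − 28·(-204))/616 = 239/77.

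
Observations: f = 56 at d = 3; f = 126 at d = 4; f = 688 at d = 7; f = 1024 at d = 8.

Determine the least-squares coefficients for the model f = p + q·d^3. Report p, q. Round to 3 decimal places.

p = 0.296, q = 2.001

Sums needed: Σ1 = 4, Σd^3 = 946, Σd^3·d^3 = 384618.
Moment sums: Σf = 1894, Σd^3·f = 769848.
MᵀM·[p, q]ᵀ = Mᵀf becomes [[4, 946]; [946, 384618]]·[p, q]ᵀ = [1894, 769848]ᵀ.
Eliminating q: 384618·(row 1) − 946·(row 2) gives 643556·p = 384618·1894 − 946·769848 = 190284, so p = 47571/160889.
Then q = (769848 − 946·(47571/160889))/384618 = 321917/160889.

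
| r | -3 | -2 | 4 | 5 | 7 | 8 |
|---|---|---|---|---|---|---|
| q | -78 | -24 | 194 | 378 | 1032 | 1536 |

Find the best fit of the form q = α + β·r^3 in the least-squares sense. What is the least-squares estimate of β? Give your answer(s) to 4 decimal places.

Forming XᵀX = [[6, 1009]; [1009, 400307]] and Xᵀq = [3038, 1202372]ᵀ gives XᵀX·[α, β]ᵀ = Xᵀq.
Determinant 6·400307 − 1009² = 1383761.
α = (3038·400307 − 1009·1202372)/1383761 = 2939318/1383761; β = (6·1202372 − 1009·3038)/1383761 = 4148890/1383761.

β = 2.9983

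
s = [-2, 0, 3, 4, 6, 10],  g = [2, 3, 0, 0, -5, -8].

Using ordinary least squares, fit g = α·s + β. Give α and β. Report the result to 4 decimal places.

Forming XᵀX = [[165, 21]; [21, 6]] and Xᵀg = [-114, -8]ᵀ gives XᵀX·[α, β]ᵀ = Xᵀg.
Determinant 165·6 − 21² = 549.
α = ((-114)·6 − 21·(-8))/549 = -172/183; β = (165·(-8) − 21·(-114))/549 = 358/183.

α = -0.9399, β = 1.9563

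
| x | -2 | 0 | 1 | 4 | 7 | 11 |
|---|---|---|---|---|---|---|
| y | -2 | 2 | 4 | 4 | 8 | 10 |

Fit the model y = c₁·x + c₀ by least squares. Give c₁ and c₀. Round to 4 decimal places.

Normal-equation sums: Σx·x = 191, Σx = 21, Σ1 = 6.
Right-hand side: Σx·y = 190, Σy = 26.
Normal equations: [[191, 21]; [21, 6]]·[c₁, c₀]ᵀ = [190, 26]ᵀ.
Δ = 191·6 − 21² = 705.
c₁ = (190·6 − 21·26)/705 = 198/235; c₀ = (191·26 − 21·190)/705 = 976/705.

c₁ = 0.8426, c₀ = 1.3844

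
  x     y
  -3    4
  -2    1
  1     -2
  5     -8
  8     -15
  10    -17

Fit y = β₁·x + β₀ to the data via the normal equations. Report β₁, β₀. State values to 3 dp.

The normal equations are: 203·β₁ + 19·β₀ = -346;  19·β₁ + 6·β₀ = -37.
det = 203·6 − 19² = 857.
β₁ = ((-346)·6 − 19·(-37))/857 = -1373/857; β₀ = (203·(-37) − 19·(-346))/857 = -937/857.

β₁ = -1.602, β₀ = -1.093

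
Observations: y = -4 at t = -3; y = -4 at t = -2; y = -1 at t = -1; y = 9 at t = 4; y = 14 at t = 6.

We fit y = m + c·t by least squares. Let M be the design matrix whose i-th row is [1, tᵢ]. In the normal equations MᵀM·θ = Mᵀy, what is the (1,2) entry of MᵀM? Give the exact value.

4

Row 1 ↔ basis 1, column 2 ↔ basis t, so (MᵀM)_{1,2} = Σᵢ t = (1)·(-3) + (1)·(-2) + (1)·(-1) + (1)·(4) + (1)·(6) = 4.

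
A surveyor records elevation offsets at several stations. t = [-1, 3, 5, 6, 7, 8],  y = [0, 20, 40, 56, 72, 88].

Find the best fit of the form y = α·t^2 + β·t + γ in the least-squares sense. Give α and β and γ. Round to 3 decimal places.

Compute the Gram sums: Σt^2·t^2 = 8500, Σt^2·t = 1222, Σt^2 = 184, Σt·t = 184, Σt = 28, Σ1 = 6.
For Mᵀy: Σt^2·y = 12356, Σt·y = 1804, Σy = 276.
Row-reducing yields α = 3014/3057, β = 45218/15285, γ = 9982/5095.

α = 0.986, β = 2.958, γ = 1.959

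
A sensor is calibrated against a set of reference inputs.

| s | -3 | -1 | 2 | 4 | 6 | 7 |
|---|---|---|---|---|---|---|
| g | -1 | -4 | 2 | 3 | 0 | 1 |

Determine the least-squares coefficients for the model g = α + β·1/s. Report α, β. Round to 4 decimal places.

MᵀM·[α, β]ᵀ = Mᵀg reads: 6·α + (-23/84)·β = 1;  (-23/84)·α + (10385/7056)·β = 523/84.
(Σ1 = 6, Σ1/s = -23/84, Σ1/s·1/s = 10385/7056, Σg = 1, Σ1/s·g = 523/84.)
Δ = 6·(10385/7056) − (-23/84)² = 61781/7056.
α = (1·(10385/7056) − (-23/84)·(523/84))/(61781/7056) = 22414/61781; β = (6·(523/84) − (-23/84)·1)/(61781/7056) = 265524/61781.

α = 0.3628, β = 4.2978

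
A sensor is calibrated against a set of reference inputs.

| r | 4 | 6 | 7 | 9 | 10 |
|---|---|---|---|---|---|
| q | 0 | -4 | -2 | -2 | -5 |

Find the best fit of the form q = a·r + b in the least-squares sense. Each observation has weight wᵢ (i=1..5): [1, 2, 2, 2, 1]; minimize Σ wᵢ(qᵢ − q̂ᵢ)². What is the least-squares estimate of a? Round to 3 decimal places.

a = -0.355

The normal system AᵀWA·[a, b]ᵀ = AᵀWq is [[448, 58]; [58, 8]]·[a, b]ᵀ = [-162, -21]ᵀ.
det = 448·8 − 58² = 220.
a = ((-162)·8 − 58·(-21))/220 = -39/110; b = (448·(-21) − 58·(-162))/220 = -3/55.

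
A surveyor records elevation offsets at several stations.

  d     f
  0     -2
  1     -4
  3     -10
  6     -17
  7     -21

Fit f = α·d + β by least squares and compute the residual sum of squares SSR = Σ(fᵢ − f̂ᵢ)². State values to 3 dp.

SSR = 1.199

Forming XᵀX = [[95, 17]; [17, 5]] and Xᵀf = [-283, -54]ᵀ gives XᵀX·[α, β]ᵀ = Xᵀf.
det = 95·5 − 17² = 186.
α = ((-283)·5 − 17·(-54))/186 = -497/186; β = (95·(-54) − 17·(-283))/186 = -319/186.
Residuals: -53/186, 12/31, -25/93, 139/186, -18/31; SSR = 223/186.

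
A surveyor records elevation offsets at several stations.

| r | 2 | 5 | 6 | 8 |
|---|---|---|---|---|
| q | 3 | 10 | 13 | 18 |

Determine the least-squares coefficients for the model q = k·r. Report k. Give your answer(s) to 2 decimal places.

k = 2.16

MᵀM·[k]ᵀ = Mᵀq reads: 129·k = 278.
(Σr·r = 129, Σr·q = 278.)
k = 278/129 = 2.15504.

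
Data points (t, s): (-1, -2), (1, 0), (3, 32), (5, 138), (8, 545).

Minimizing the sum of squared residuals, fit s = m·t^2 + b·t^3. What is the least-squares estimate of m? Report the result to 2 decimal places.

m = 0.51

Entries of AᵀA: Σt^2·t^2 = 4804, Σt^2·t^3 = 36136, Σt^3·t^3 = 278500.
Moment sums: Σt^2·s = 38616, Σt^3·s = 297156.
AᵀA·[m, b]ᵀ = Aᵀs becomes [[4804, 36136]; [36136, 278500]]·[m, b]ᵀ = [38616, 297156]ᵀ.
Δ = 4804·278500 − 36136² = 32103504.
m = (38616·278500 − 36136·297156)/32103504 = 344308/668823; b = (4804·297156 − 36136·38616)/32103504 = 668951/668823.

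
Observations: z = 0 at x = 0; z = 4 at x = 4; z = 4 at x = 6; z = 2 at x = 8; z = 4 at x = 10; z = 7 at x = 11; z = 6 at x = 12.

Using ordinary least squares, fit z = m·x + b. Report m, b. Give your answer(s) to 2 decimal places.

m = 0.44, b = 0.64

Normal-equation sums: Σx·x = 481, Σx = 51, Σ1 = 7.
And Σx·z = 245, Σz = 27.
So MᵀM·[m, b]ᵀ = Mᵀz: [[481, 51]; [51, 7]]·[m, b]ᵀ = [245, 27]ᵀ.
Determinant 481·7 − 51² = 766.
m = (245·7 − 51·27)/766 = 169/383; b = (481·27 − 51·245)/766 = 246/383.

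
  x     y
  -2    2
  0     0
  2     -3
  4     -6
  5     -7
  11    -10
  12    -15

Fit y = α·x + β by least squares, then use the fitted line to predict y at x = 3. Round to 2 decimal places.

Setting ∂/∂α … = 0 gives: 314·α + 32·β = -359;  32·α + 7·β = -39.
(Σx·x = 314, Σx = 32, Σ1 = 7, Σx·y = -359, Σy = -39.)
Eliminating β: 7·(row 1) − 32·(row 2) gives 1174·α = 7·(-359) − 32·(-39) = -1265, so α = -1265/1174.
Then β = ((-39) − 32·(-1265/1174))/7 = -379/587.
At x = 3: ŷ = (-1265/1174)·(3) + (-379/587)·(1) = -4553/1174.

ŷ = -3.88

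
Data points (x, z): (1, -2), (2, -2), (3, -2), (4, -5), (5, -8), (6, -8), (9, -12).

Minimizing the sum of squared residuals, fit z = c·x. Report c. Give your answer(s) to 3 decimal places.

c = -1.326

The normal equations are: 172·c = -228.
(Σx·x = 172, Σx·z = -228.)
c = (-228)/172 = -1.32558.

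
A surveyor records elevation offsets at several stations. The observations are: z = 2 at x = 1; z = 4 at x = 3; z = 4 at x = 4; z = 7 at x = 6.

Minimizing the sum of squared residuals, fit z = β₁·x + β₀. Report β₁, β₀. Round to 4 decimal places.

Forming AᵀA = [[62, 14]; [14, 4]] and Aᵀz = [72, 17]ᵀ gives AᵀA·[β₁, β₀]ᵀ = Aᵀz.
Eliminating β₀: 4·(row 1) − 14·(row 2) gives 52·β₁ = 4·72 − 14·17 = 50, so β₁ = 25/26.
Then β₀ = (17 − 14·(25/26))/4 = 23/26.

β₁ = 0.9615, β₀ = 0.8846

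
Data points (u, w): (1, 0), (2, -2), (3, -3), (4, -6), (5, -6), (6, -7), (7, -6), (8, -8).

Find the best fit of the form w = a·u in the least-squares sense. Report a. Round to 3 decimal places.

Sums needed: Σu·u = 204.
Moment sums: Σu·w = -215.
So XᵀX·[a]ᵀ = Xᵀw: [[204]]·[a]ᵀ = [-215]ᵀ.
a = (-215)/204 = -1.05392.

a = -1.054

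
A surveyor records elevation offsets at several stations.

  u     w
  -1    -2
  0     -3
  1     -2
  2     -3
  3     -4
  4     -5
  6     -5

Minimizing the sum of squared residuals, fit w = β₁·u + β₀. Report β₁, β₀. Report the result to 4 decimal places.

AᵀA·[β₁, β₀]ᵀ = Aᵀw reads: 67·β₁ + 15·β₀ = -68;  15·β₁ + 7·β₀ = -24.
Determinant 67·7 − 15² = 244.
β₁ = ((-68)·7 − 15·(-24))/244 = -29/61; β₀ = (67·(-24) − 15·(-68))/244 = -147/61.

β₁ = -0.4754, β₀ = -2.4098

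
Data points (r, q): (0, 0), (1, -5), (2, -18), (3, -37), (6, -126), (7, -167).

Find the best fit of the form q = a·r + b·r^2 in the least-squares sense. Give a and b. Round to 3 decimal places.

a = -3.250, b = -2.950

The normal equations are: 99·a + 595·b = -2077;  595·a + 3795·b = -13129.
(Σr·r = 99, Σr·r^2 = 595, Σr^2·r^2 = 3795, Σr·q = -2077, Σr^2·q = -13129.)
Eliminating b: 3795·(row 1) − 595·(row 2) gives 21680·a = 3795·(-2077) − 595·(-13129) = -70460, so a = -13/4.
Then b = ((-13129) − 595·(-13/4))/3795 = -59/20.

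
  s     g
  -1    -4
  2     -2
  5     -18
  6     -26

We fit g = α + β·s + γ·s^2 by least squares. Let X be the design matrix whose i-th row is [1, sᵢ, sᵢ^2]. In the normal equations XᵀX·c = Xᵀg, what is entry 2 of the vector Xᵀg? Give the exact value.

Entry 2 ↔ basis s, so (Xᵀg)_{2} = Σᵢ (s)·gᵢ = (-1)·(-4) + (2)·(-2) + (5)·(-18) + (6)·(-26) = -246.

-246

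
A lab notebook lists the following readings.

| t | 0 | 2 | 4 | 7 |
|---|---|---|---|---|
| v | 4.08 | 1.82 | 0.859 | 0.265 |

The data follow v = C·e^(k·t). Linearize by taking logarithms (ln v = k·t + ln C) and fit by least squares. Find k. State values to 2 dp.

With ln vᵢ as the transformed response and tᵢ as the regressor:
Σt = 13.0000, Σ(t)² = 69.0000, Σln v = 0.5249, Σt·ln v = -8.7065.
Equations: 69.0000·k + 13.0000·ln C = -8.7065;  13.0000·k + 4·ln C = 0.5249.
Δ = 69.0000·4 − (13.0000)² = 107.0000; k = (-8.7065·4 − 13.0000·0.5249)/107.0000 = -0.38925, ln C = (69.0000·0.5249 − 13.0000·-8.7065)/107.0000 = 1.39629.

k = -0.39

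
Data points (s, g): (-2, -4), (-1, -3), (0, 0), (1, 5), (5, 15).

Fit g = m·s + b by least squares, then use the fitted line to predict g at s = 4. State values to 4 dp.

ĝ = 12.2877

Sums needed: Σs·s = 31, Σs = 3, Σ1 = 5.
And Σs·g = 91, Σg = 13.
MᵀM·[m, b]ᵀ = Mᵀg becomes [[31, 3]; [3, 5]]·[m, b]ᵀ = [91, 13]ᵀ.
Eliminating b: 5·(row 1) − 3·(row 2) gives 146·m = 5·91 − 3·13 = 416, so m = 208/73.
Then b = (13 − 3·(208/73))/5 = 65/73.
At s = 4: ĝ = (208/73)·(4) + (65/73)·(1) = 897/73.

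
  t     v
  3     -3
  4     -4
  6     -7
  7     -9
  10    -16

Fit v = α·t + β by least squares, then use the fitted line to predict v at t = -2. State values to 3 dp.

From the data, Σt·t = 210, Σt = 30, Σ1 = 5.
And Σt·v = -290, Σv = -39.
Eliminating β: 5·(row 1) − 30·(row 2) gives 150·α = 5·(-290) − 30·(-39) = -280, so α = -28/15.
Then β = ((-39) − 30·(-28/15))/5 = 17/5.
At t = -2: v̂ = (-28/15)·(-2) + (17/5)·(1) = 107/15.

v̂ = 7.133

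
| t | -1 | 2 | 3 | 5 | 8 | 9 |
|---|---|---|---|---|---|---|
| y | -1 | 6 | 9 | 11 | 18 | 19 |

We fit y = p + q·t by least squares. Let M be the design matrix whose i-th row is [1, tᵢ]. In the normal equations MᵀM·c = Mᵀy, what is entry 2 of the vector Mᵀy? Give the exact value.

410

Entry 2 ↔ basis t, so (Mᵀy)_{2} = Σᵢ (t)·yᵢ = (-1)·(-1) + (2)·(6) + (3)·(9) + (5)·(11) + (8)·(18) + (9)·(19) = 410.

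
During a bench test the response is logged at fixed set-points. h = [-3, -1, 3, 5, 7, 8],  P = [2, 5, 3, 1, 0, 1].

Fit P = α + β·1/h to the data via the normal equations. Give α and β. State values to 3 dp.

α = 1.768, β = -2.620

Forming XᵀX = [[6, -149/280]; [-149/280, 916049/705600]] and XᵀP = [12, -521/120]ᵀ gives XᵀX·[α, β]ᵀ = XᵀP.
det = 6·(916049/705600) − (-149/280)² = 353099/47040.
α = (12·(916049/705600) − (-149/280)·(-521/120))/(353099/47040) = 3120793/1765495; β = (6·(-521/120) − (-149/280)·12)/(353099/47040) = -925008/353099.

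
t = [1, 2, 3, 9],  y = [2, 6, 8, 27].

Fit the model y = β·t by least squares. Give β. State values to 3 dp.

β = 2.958

From the data, Σt·t = 95.
And Σt·y = 281.
XᵀX·[β]ᵀ = Xᵀy becomes [[95]]·[β]ᵀ = [281]ᵀ.
Hence β = 281 / 95 ≈ 2.95789.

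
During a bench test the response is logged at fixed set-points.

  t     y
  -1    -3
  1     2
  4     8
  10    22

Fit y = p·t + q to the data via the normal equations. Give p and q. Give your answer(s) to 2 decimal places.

p = 2.25, q = -0.64

From the data, Σt·t = 118, Σt = 14, Σ1 = 4.
Right-hand side: Σt·y = 257, Σy = 29.
Normal equations: [[118, 14]; [14, 4]]·[p, q]ᵀ = [257, 29]ᵀ.
det = 118·4 − 14² = 276.
p = (257·4 − 14·29)/276 = 311/138; q = (118·29 − 14·257)/276 = -44/69.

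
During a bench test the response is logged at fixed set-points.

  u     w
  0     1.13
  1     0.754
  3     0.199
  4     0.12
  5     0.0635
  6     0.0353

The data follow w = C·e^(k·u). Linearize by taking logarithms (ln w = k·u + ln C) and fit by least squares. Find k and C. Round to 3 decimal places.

k = -0.589, C = 1.220

Linearized form: ln w = k·u + ln C. From the 6 transformed points,
Σu = 19.0000, Σ(u)² = 87.0000, Σln w = -9.9954, Σu·ln w = -47.4536.
Equations: 87.0000·k + 19.0000·ln C = -47.4536;  19.0000·k + 6·ln C = -9.9954.
Slope k = (n·Σu·ln w − Σu·Σln w)/(n·Σ(u)² − (Σu)²) = (6·-47.4536 − 19.0000·-9.9954)/161.0000 = -0.58887; ln C = (Σln w − k·Σu)/n = 0.19885, so C = exp(0.19885) = 1.21999.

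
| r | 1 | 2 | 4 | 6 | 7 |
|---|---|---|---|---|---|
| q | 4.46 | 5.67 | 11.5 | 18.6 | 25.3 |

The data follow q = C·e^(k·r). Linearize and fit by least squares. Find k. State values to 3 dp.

k = 0.292

With ln qᵢ as the transformed response and rᵢ as the regressor:
XᵀX = [[106.0000, 20.0000]; [20.0000, 5]], rhs = [54.8895, 11.8267]ᵀ  (here Σr = 20.0000, Σ(r)² = 106.0000, Σln q = 11.8267, Σr·ln q = 54.8895).
Slope k = (n·Σr·ln q − Σr·Σln q)/(n·Σ(r)² − (Σr)²) = (5·54.8895 − 20.0000·11.8267)/130.0000 = 0.29165; ln C = (Σln q − k·Σr)/n = 1.19873.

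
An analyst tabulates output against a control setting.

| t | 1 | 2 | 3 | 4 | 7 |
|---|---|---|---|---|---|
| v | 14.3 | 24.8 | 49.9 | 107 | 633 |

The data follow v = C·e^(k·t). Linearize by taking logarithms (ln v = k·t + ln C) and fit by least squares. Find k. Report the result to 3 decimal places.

With ln vᵢ as the transformed response and tᵢ as the regressor:
Σt = 17.0000, Σ(t)² = 79.0000, Σln v = 20.9044, Σt·ln v = 84.6566.
Normal system: [[79.0000, 17.0000]; [17.0000, 5]]·[k, ln C]ᵀ = [84.6566, 20.9044]ᵀ.
Δ = 79.0000·5 − (17.0000)² = 106.0000; k = (84.6566·5 − 17.0000·20.9044)/106.0000 = 0.64064, ln C = (79.0000·20.9044 − 17.0000·84.6566)/106.0000 = 2.00271.

k = 0.641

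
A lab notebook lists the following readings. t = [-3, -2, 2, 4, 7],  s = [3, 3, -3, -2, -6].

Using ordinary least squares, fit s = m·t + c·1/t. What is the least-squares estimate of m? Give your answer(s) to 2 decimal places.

The normal equations are: 82·m + 5·c = -71;  5·m + (4897/7056)·c = -75/14.
det = 82·(4897/7056) − 5² = 112577/3528.
m = ((-71)·(4897/7056) − 5·(-75/14))/(112577/3528) = -158687/225154; c = (82·(-75/14) − 5·(-71))/(112577/3528) = -297360/112577.

m = -0.70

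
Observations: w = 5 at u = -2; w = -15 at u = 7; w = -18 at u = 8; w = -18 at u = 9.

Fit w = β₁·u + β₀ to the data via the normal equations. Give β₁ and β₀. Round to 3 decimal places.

β₁ = -2.182, β₀ = 0.500

The normal equations are: 198·β₁ + 22·β₀ = -421;  22·β₁ + 4·β₀ = -46.
(Σu·u = 198, Σu = 22, Σ1 = 4, Σu·w = -421, Σw = -46.)
Eliminating β₀: 4·(row 1) − 22·(row 2) gives 308·β₁ = 4·(-421) − 22·(-46) = -672, so β₁ = -24/11.
Then β₀ = ((-46) − 22·(-24/11))/4 = 1/2.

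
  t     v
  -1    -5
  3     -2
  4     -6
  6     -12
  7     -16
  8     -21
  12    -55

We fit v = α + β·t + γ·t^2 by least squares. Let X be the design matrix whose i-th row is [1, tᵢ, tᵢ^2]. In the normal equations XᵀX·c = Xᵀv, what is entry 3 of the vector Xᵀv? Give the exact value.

-10599

Entry 3 ↔ basis t^2, so (Xᵀv)_{3} = Σᵢ (t^2)·vᵢ = (1)·(-5) + (9)·(-2) + (16)·(-6) + (36)·(-12) + (49)·(-16) + (64)·(-21) + (144)·(-55) = -10599.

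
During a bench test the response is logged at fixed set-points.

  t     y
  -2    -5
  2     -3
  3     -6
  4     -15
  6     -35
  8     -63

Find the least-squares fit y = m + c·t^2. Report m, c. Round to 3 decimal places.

The normal system AᵀA·[m, c]ᵀ = Aᵀy is [[6, 133]; [133, 5761]]·[m, c]ᵀ = [-127, -5618]ᵀ.
det = 6·5761 − 133² = 16877.
m = ((-127)·5761 − 133·(-5618))/16877 = 2221/2411; c = (6·(-5618) − 133·(-127))/16877 = -16817/16877.

m = 0.921, c = -0.996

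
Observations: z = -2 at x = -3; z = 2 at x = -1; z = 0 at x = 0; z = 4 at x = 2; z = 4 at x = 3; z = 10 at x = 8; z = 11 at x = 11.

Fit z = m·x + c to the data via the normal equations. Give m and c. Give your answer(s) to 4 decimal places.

MᵀM·[m, c]ᵀ = Mᵀz reads: 208·m + 20·c = 225;  20·m + 7·c = 29.
(Σx·x = 208, Σx = 20, Σ1 = 7, Σx·z = 225, Σz = 29.)
Eliminating c: 7·(row 1) − 20·(row 2) gives 1056·m = 7·225 − 20·29 = 995, so m = 995/1056.
Then c = (29 − 20·(995/1056))/7 = 383/264.

m = 0.9422, c = 1.4508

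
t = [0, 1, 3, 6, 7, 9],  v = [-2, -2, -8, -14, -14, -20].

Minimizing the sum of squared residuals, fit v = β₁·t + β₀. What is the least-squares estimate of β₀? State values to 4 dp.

The normal equations are: 176·β₁ + 26·β₀ = -388;  26·β₁ + 6·β₀ = -60.
(Σt·t = 176, Σt = 26, Σ1 = 6, Σt·v = -388, Σv = -60.)
Eliminating β₀: 6·(row 1) − 26·(row 2) gives 380·β₁ = 6·(-388) − 26·(-60) = -768, so β₁ = -192/95.
Then β₀ = ((-60) − 26·(-192/95))/6 = -118/95.

β₀ = -1.2421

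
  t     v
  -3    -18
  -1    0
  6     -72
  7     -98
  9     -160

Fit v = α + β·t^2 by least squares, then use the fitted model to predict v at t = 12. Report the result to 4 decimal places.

v̂ = -286.5910

The normal system MᵀM·[α, β]ᵀ = Mᵀv is [[5, 176]; [176, 10340]]·[α, β]ᵀ = [-348, -20516]ᵀ.
Determinant 5·10340 − 176² = 20724.
α = ((-348)·10340 − 176·(-20516))/20724 = 284/471; β = (5·(-20516) − 176·(-348))/20724 = -10333/5181.
At t = 12: v̂ = (284/471)·(1) + (-10333/5181)·(144) = -1484828/5181.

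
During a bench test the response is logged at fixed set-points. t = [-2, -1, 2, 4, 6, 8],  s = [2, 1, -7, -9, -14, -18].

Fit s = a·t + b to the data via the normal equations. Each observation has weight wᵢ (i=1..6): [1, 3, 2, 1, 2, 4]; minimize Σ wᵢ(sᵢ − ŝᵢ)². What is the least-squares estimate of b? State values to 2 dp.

Sums needed: Σwᵢ·t·t = 359, Σwᵢ·t = 47, Σwᵢ·1 = 13.
And Σwᵢ·t·s = -815, Σwᵢ·s = -118.
So MᵀWM·[a, b]ᵀ = MᵀWs: [[359, 47]; [47, 13]]·[a, b]ᵀ = [-815, -118]ᵀ.
Eliminating b: 13·(row 1) − 47·(row 2) gives 2458·a = 13·(-815) − 47·(-118) = -5049, so a = -5049/2458.
Then b = ((-118) − 47·(-5049/2458))/13 = -4057/2458.

b = -1.65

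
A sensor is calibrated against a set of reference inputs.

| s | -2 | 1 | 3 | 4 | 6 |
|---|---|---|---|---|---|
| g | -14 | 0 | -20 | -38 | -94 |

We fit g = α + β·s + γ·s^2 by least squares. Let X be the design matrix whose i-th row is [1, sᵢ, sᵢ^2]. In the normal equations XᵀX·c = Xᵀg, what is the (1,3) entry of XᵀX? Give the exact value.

Row 1 ↔ basis 1, column 3 ↔ basis s^2, so (XᵀX)_{1,3} = Σᵢ s^2 = (1)·(4) + (1)·(1) + (1)·(9) + (1)·(16) + (1)·(36) = 66.

66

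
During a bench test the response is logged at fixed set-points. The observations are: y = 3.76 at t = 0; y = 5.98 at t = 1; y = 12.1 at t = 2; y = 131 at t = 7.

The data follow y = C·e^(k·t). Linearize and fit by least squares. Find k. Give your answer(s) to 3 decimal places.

Linearized form: ln y = k·t + ln C. From the 4 transformed points,
Σt = 10.0000, Σ(t)² = 54.0000, Σln y = 10.4812, Σt·ln y = 40.9012.
Equations: 54.0000·k + 10.0000·ln C = 40.9012;  10.0000·k + 4·ln C = 10.4812.
Slope k = (n·Σt·ln y − Σt·Σln y)/(n·Σ(t)² − (Σt)²) = (4·40.9012 − 10.0000·10.4812)/116.0000 = 0.50683; ln C = (Σln y − k·Σt)/n = 1.35323.

k = 0.507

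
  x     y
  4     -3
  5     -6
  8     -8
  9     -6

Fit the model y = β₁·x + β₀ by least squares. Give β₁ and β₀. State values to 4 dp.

Entries of MᵀM: Σx·x = 186, Σx = 26, Σ1 = 4.
Right-hand side: Σx·y = -160, Σy = -23.
Determinant 186·4 − 26² = 68.
β₁ = ((-160)·4 − 26·(-23))/68 = -21/34; β₀ = (186·(-23) − 26·(-160))/68 = -59/34.

β₁ = -0.6176, β₀ = -1.7353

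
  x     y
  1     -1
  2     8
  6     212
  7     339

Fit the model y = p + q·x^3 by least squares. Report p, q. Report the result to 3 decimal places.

p = -1.112, q = 0.990

Setting ∂/∂p … = 0 gives: 4·p + 568·q = 558;  568·p + 164370·q = 162132.
det = 4·164370 − 568² = 334856.
p = (558·164370 − 568·162132)/334856 = -93129/83714; q = (4·162132 − 568·558)/334856 = 41448/41857.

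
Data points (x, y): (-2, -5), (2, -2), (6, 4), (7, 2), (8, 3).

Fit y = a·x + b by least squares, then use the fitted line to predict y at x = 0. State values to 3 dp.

Normal-equation sums: Σx·x = 157, Σx = 21, Σ1 = 5.
Right-hand side: Σx·y = 68, Σy = 2.
Normal equations: [[157, 21]; [21, 5]]·[a, b]ᵀ = [68, 2]ᵀ.
Eliminating b: 5·(row 1) − 21·(row 2) gives 344·a = 5·68 − 21·2 = 298, so a = 149/172.
Then b = (2 − 21·(149/172))/5 = -557/172.
At x = 0: ŷ = (149/172)·(0) + (-557/172)·(1) = -557/172.

ŷ = -3.238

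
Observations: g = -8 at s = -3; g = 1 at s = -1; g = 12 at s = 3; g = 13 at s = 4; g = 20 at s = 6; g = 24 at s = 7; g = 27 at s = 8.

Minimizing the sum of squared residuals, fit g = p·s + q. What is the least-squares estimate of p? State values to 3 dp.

p = 3.046

The normal system XᵀX·[p, q]ᵀ = Xᵀg is [[184, 24]; [24, 7]]·[p, q]ᵀ = [615, 89]ᵀ.
Eliminating q: 7·(row 1) − 24·(row 2) gives 712·p = 7·615 − 24·89 = 2169, so p = 2169/712.
Then q = (89 − 24·(2169/712))/7 = 202/89.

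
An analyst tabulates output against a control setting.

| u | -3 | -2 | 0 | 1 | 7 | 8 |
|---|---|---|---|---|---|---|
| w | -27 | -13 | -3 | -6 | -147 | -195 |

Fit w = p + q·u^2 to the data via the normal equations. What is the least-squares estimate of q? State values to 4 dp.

Compute the Gram sums: Σ1 = 6, Σu^2 = 127, Σu^2·u^2 = 6595.
For Mᵀw: Σw = -391, Σu^2·w = -19984.
Eliminating q: 6595·(row 1) − 127·(row 2) gives 23441·p = 6595·(-391) − 127·(-19984) = -40677, so p = -40677/23441.
Then q = ((-19984) − 127·(-40677/23441))/6595 = -70247/23441.

q = -2.9968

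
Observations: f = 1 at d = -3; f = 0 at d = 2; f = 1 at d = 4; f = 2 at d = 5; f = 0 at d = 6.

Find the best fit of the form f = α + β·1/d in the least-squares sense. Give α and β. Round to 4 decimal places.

α = 0.9317, β = -0.8409

Entries of AᵀA: Σ1 = 5, Σ1/d = 47/60, Σ1/d·1/d = 1769/3600.
And Σf = 4, Σ1/d·f = 19/60.
AᵀA·[α, β]ᵀ = Aᵀf becomes [[5, 47/60]; [47/60, 1769/3600]]·[α, β]ᵀ = [4, 19/60]ᵀ.
Eliminating β: (1769/3600)·(row 1) − (47/60)·(row 2) gives (553/300)·α = (1769/3600)·4 − (47/60)·(19/60) = 687/400, so α = 2061/2212.
Then β = ((19/60) − (47/60)·(2061/2212))/(1769/3600) = -465/553.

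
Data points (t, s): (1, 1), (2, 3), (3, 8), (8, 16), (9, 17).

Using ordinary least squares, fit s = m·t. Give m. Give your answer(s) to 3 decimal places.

m = 1.962

With design matrix A, AᵀA = [[159]] and Aᵀs = [312]ᵀ.
m = 312/159 = 1.96226.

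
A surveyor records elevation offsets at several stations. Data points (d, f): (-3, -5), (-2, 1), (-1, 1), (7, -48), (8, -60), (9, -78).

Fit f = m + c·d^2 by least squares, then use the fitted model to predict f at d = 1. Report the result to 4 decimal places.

f̂ = 2.4649

Sums needed: Σ1 = 6, Σd^2 = 208, Σd^2·d^2 = 13156.
Right-hand side: Σf = -189, Σd^2·f = -12550.
Determinant 6·13156 − 208² = 35672.
m = ((-189)·13156 − 208·(-12550))/35672 = 2383/686; c = (6·(-12550) − 208·(-189))/35672 = -8997/8918.
At d = 1: f̂ = (2383/686)·(1) + (-8997/8918)·(1) = 10991/4459.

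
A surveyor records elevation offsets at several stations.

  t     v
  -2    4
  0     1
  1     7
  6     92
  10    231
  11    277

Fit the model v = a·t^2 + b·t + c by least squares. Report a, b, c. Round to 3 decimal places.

a = 2.000, b = 2.992, c = 1.706

Setting ∂/∂a … = 0 gives: 25954·a + 2540·b + 262·c = 59952;  2540·a + 262·b + 26·c = 5908;  262·a + 26·b + 6·c = 612.
(Σt^2·t^2 = 25954, Σt^2·t = 2540, Σt^2 = 262, Σt·t = 262, Σt = 26, Σ1 = 6, Σt^2·v = 59952, Σt·v = 5908, Σv = 612.)
Inverting the 3×3 Gram matrix, [a, b, c]ᵀ = [41620/20811, 62266/20811, 11832/6937]ᵀ.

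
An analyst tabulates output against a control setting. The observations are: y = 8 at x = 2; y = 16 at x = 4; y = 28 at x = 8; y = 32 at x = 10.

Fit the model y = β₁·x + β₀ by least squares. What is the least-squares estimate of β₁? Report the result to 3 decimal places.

β₁ = 3.000

Normal-equation sums: Σx·x = 184, Σx = 24, Σ1 = 4.
Moment sums: Σx·y = 624, Σy = 84.
Normal equations: [[184, 24]; [24, 4]]·[β₁, β₀]ᵀ = [624, 84]ᵀ.
Determinant 184·4 − 24² = 160.
β₁ = (624·4 − 24·84)/160 = 3; β₀ = (184·84 − 24·624)/160 = 3.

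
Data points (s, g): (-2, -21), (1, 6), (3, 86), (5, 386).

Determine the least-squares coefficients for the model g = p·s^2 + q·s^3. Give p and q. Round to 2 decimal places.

Normal-equation sums: Σs^2·s^2 = 723, Σs^2·s^3 = 3337, Σs^3·s^3 = 16419.
Moment sums: Σs^2·g = 10346, Σs^3·g = 50746.
So XᵀX·[p, q]ᵀ = Xᵀg: [[723, 3337]; [3337, 16419]]·[p, q]ᵀ = [10346, 50746]ᵀ.
Determinant 723·16419 − 3337² = 735368.
p = (10346·16419 − 3337·50746)/735368 = 132893/183842; q = (723·50746 − 3337·10346)/735368 = 541189/183842.

p = 0.72, q = 2.94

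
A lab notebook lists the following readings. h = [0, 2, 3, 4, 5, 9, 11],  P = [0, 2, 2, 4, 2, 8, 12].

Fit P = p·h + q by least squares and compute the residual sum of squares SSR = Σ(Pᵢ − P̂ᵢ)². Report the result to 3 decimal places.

SSR = 9.585

Forming AᵀA = [[256, 34]; [34, 7]] and AᵀP = [240, 30]ᵀ gives AᵀA·[p, q]ᵀ = AᵀP.
Determinant 256·7 − 34² = 636.
p = (240·7 − 34·30)/636 = 55/53; q = (256·30 − 34·240)/636 = -40/53.
Residuals: 40/53, 36/53, -19/53, 32/53, -129/53, -31/53, 71/53; SSR = 508/53.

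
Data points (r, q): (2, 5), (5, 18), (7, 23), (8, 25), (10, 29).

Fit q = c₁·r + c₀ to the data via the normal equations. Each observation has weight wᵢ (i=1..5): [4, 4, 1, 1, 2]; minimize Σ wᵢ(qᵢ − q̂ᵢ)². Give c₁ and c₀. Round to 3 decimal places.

Sums needed: Σwᵢ·r·r = 429, Σwᵢ·r = 63, Σwᵢ·1 = 12.
And Σwᵢ·r·q = 1341, Σwᵢ·q = 198.
So XᵀWX·[c₁, c₀]ᵀ = XᵀWq: [[429, 63]; [63, 12]]·[c₁, c₀]ᵀ = [1341, 198]ᵀ.
Δ = 429·12 − 63² = 1179.
c₁ = (1341·12 − 63·198)/1179 = 402/131; c₀ = (429·198 − 63·1341)/1179 = 51/131.

c₁ = 3.069, c₀ = 0.389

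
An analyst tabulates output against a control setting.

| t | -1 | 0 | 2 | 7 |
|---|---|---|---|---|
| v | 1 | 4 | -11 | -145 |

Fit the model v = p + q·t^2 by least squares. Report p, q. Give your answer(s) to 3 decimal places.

Setting ∂/∂p … = 0 gives: 4·p + 54·q = -151;  54·p + 2418·q = -7148.
Determinant 4·2418 − 54² = 6756.
p = ((-151)·2418 − 54·(-7148))/6756 = 3479/1126; q = (4·(-7148) − 54·(-151))/6756 = -10219/3378.

p = 3.090, q = -3.025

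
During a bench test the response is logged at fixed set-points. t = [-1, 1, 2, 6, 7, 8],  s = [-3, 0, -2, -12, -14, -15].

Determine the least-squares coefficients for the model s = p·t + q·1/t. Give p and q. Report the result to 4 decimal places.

The normal system MᵀM·[p, q]ᵀ = Mᵀs is [[155, 6]; [6, 65305/28224]]·[p, q]ᵀ = [-291, -31/8]ᵀ.
det = 155·(65305/28224) − 6² = 9106211/28224.
p = ((-291)·(65305/28224) − 6·(-31/8))/(9106211/28224) = -18347547/9106211; q = (155·(-31/8) − 6·(-291))/(9106211/28224) = 32327064/9106211.

p = -2.0148, q = 3.5500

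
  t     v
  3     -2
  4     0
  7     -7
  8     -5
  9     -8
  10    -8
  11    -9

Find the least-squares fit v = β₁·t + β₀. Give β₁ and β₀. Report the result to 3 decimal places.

β₁ = -1.048, β₀ = 2.213

AᵀA·[β₁, β₀]ᵀ = Aᵀv reads: 440·β₁ + 52·β₀ = -346;  52·β₁ + 7·β₀ = -39.
Eliminating β₀: 7·(row 1) − 52·(row 2) gives 376·β₁ = 7·(-346) − 52·(-39) = -394, so β₁ = -197/188.
Then β₀ = ((-39) − 52·(-197/188))/7 = 104/47.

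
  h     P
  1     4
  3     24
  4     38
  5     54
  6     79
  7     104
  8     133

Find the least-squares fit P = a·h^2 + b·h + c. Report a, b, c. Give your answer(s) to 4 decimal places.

a = 1.8203, b = 2.0087, c = 0.5195

The normal equations are: 8756·a + 1288·b + 200·c = 18630;  1288·a + 200·b + 34·c = 2764;  200·a + 34·b + 7·c = 436.
(Σh^2·h^2 = 8756, Σh^2·h = 1288, Σh^2 = 200, Σh·h = 200, Σh = 34, Σ1 = 7, Σh^2·P = 18630, Σh·P = 2764, ΣP = 436.)
Solving the 3×3 system (Gaussian elimination) gives a = 841/462, b = 464/231, c = 40/77.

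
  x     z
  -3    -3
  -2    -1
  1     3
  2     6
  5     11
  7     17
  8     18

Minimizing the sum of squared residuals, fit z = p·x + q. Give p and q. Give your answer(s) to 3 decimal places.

p = 1.940, q = 2.297

Compute the Gram sums: Σx·x = 156, Σx = 18, Σ1 = 7.
Right-hand side: Σx·z = 344, Σz = 51.
Δ = 156·7 − 18² = 768.
p = (344·7 − 18·51)/768 = 745/384; q = (156·51 − 18·344)/768 = 147/64.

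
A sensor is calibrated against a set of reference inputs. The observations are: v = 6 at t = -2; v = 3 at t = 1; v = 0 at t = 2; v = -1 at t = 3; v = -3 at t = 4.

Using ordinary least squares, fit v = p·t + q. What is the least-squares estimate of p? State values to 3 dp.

The normal system XᵀX·[p, q]ᵀ = Xᵀv is [[34, 8]; [8, 5]]·[p, q]ᵀ = [-24, 5]ᵀ.
Eliminating q: 5·(row 1) − 8·(row 2) gives 106·p = 5·(-24) − 8·5 = -160, so p = -80/53.
Then q = (5 − 8·(-80/53))/5 = 181/53.

p = -1.509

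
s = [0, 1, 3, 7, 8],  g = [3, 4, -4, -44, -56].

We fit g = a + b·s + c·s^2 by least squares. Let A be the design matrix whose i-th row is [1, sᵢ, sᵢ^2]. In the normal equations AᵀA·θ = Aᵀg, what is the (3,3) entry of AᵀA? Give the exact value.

6579

Row 3 ↔ basis s^2, column 3 ↔ basis s^2, so (AᵀA)_{3,3} = Σᵢ (s^2)·(s^2) = (0)·(0) + (1)·(1) + (9)·(9) + (49)·(49) + (64)·(64) = 6579.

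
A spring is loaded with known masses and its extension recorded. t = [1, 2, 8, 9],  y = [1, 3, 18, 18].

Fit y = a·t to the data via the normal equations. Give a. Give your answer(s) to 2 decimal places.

Compute the Gram sums: Σt·t = 150.
And Σt·y = 313.
a = 313/150 = 2.08667.

a = 2.09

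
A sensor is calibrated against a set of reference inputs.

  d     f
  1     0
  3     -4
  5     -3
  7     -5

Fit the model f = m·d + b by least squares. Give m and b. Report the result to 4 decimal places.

m = -0.7000, b = -0.2000

With design matrix M, MᵀM = [[84, 16]; [16, 4]] and Mᵀf = [-62, -12]ᵀ.
Determinant 84·4 − 16² = 80.
m = ((-62)·4 − 16·(-12))/80 = -7/10; b = (84·(-12) − 16·(-62))/80 = -1/5.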